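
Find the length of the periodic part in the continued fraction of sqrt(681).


Run the CF algorithm for sqrt(681).
a_0 = floor(sqrt(681)) = 26; set m_0=0, q_0=1.
Recurrence: m' = q*a - m,  q' = (d - m'^2)/q,  a' = floor((a_0 + m')/q').
  step 1: m=26, q=5, a=10
  step 2: m=24, q=21, a=2
  step 3: m=18, q=17, a=2
  step 4: m=16, q=25, a=1
  step 5: m=9, q=24, a=1
  step 6: m=15, q=19, a=2
  step 7: m=23, q=8, a=6
  step 8: m=25, q=7, a=7
  step 9: m=24, q=15, a=3
  step 10: m=21, q=16, a=2
  step 11: m=11, q=35, a=1
  step 12: m=24, q=3, a=16
  step 13: m=24, q=35, a=1
  step 14: m=11, q=16, a=2
  step 15: m=21, q=15, a=3
  step 16: m=24, q=7, a=7
  step 17: m=25, q=8, a=6
  step 18: m=23, q=19, a=2
  step 19: m=15, q=24, a=1
  step 20: m=9, q=25, a=1
  step 21: m=16, q=17, a=2
  step 22: m=18, q=21, a=2
  step 23: m=24, q=5, a=10
  step 24: m=26, q=1, a=52
a_24 = 2*a_0 = 52, so the period closes here.
sqrt(681) = [26; 10, 2, 2, 1, 1, 2, 6, 7, 3, 2, 1, 16, 1, 2, 3, 7, 6, 2, 1, 1, 2, 2, 10, 52]
Period length = 24

24


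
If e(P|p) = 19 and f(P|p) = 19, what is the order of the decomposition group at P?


|D_P| = e * f
= 19 * 19
= 361

361


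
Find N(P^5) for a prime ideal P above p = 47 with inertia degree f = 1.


N(P^a) = p^(a*f)
= 47^(5*1)
= 47^5
= 229345007

229345007


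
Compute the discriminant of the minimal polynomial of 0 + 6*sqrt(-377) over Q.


The element 0 + 6*sqrt(-377) has minimal polynomial:
x^2 + 0*x + 13572
Discriminant = (0)^2 - 4*(13572)
= 0 - 54288
= -54288

-54288


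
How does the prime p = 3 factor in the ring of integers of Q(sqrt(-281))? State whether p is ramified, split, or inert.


K = Q(sqrt(-281)). Since d mod 4 = 3, disc(K) = -1124.
Check p | disc: -1124 mod 3 = 1.
p does not divide disc. Compute Legendre symbol (d/p):
1^((3-1)/2) mod 3 = 1
(d/p) = 1, so p splits: (p) = P*P' with e=1, f=1, g=2.
Therefore p is split.

split


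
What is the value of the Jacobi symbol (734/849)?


Compute (734/849) via quadratic reciprocity:
  pull out 2: (2/849) = +1  (since 849 mod 8 = 1)
  reciprocity: (367/849) -> +(849/367)
  reduce: (115/367)
  reciprocity: (115/367) -> -(367/115)
  reduce: (22/115)
  pull out 2: (2/115) = -1  (since 115 mod 8 = 3)
  reciprocity: (11/115) -> -(115/11)
  reduce: (5/11)
  reciprocity: (5/11) -> +(11/5)
  reduce: (1/5)
  (1/5) = 1
Product of signs = -1

-1


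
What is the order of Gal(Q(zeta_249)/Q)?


|Gal(Q(zeta_249)/Q)| = phi(249)
= 164

164


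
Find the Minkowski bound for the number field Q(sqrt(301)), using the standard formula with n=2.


d = 301, d mod 4 = 1, so disc(K) = d = 301; |disc(K)| = 301
Real quadratic field, so n = 2, s = r2 = 0, r1 = 2
M = (n!/n^n) * (4/pi)^s * sqrt(|disc(K)|) = (2!/2^2) * (4/pi)^0 * sqrt(301)
= 0.5 * 1.000000 * 17.349352
= 8.6747

8.6747


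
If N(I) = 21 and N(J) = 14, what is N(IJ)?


N(IJ) = N(I) * N(J)
= 21 * 14
= 294

294


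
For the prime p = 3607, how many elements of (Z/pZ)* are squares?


For prime p, the number of non-zero quadratic residues is (p-1)/2.
= (3607-1)/2
= 1803

1803


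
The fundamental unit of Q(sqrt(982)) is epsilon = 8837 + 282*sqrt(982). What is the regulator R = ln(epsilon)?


epsilon = 8837 + 282*sqrt(982)
= 17673.9999
R = ln(17673.9999)
= 9.7798

9.7798


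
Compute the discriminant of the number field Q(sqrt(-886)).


For K = Q(sqrt(d)) with d squarefree: disc(K) = d if d = 1 mod 4, and disc(K) = 4d if d = 2 or 3 mod 4.
Here d = -886, and d mod 4 = 2.
d = 2 mod 4, not 1 (O_K = Z[sqrt(d)]), so disc(K) = 4d = 4 * (-886) = -3544

-3544


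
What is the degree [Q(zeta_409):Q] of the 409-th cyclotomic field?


The degree equals Euler's totient phi(409).
409 = 409
phi(409) = 408

408


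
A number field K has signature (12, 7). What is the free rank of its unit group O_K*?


By Dirichlet's unit theorem:
rank = r1 + r2 - 1
= 12 + 7 - 1
= 18

18


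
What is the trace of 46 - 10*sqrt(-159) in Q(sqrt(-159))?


Tr(a + b*sqrt(d)) = (a + b*sqrt(d)) + (a - b*sqrt(d)) = 2a
= 2 * (46)
= 92

92


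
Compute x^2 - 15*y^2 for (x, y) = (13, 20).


x^2 - d*y^2
= 13^2 - 15*20^2
= 169 - 6000
= -5831

-5831


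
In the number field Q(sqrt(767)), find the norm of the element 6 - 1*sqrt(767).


N(a + b*sqrt(d)) = a^2 - d*b^2
= (6)^2 - (767)*(-1)^2
= 36 - 767
= -731

-731


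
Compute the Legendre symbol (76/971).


p = 971 is prime, so compute (76/971) with the reciprocity algorithm (Jacobi-symbol steps: pull out 2s via (2/n), flip via reciprocity, reduce):
  pull out 2: (2/971) = -1  (since 971 mod 8 = 3)
  pull out 2: (2/971) = -1  (since 971 mod 8 = 3)
  reciprocity: (19/971) -> -(971/19)
  reduce: (2/19)
  pull out 2: (2/19) = -1  (since 19 mod 8 = 3)
  (1/19) = 1
Product of signs = 1
(76/971) = 1

1


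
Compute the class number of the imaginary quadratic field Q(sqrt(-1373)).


K = Q(sqrt(-1373)). d mod 4 = 3, so D = disc(K) = 4d = -5492
h(K) equals the number of primitive reduced positive-definite forms (a, b, c) = a*x^2 + b*x*y + c*y^2 with b^2 - 4ac = D,
where reduced means |b| <= a <= c, with b >= 0 whenever |b| = a or a = c, and primitive means gcd(a, b, c) = 1.
Reduced forces 3a^2 <= |D| = 5492, so 1 <= a <= 42; b must have the parity of D, and c = (b^2 - D)/(4a) must be an integer >= a.
Enumerate a = 1..42, b in [-a, a]:
  a=1: (1, 0, 1373)  [1]
  a=2: (2, 2, 687)  [1]
  a=3: (3, -2, 458), (3, 2, 458)  [2]
  a=4..5: none
  a=6: (6, -2, 229), (6, 2, 229)  [2]
  a=7..8: none
  a=9: (9, -4, 153), (9, 4, 153)  [2]
  a=10..16: none
  a=17: (17, -4, 81), (17, 4, 81)  [2]
  a=18: (18, -14, 79), (18, 14, 79)  [2]
  a=19..26: none
  a=27: (27, -4, 51), (27, 4, 51)  [2]
  a=28..33: none
  a=34: (34, -30, 47), (34, 30, 47)  [2]
  a=35..36: none
  a=37: (37, -24, 41), (37, 24, 41)  [2]
  a=38..42: none
Total reduced forms: 1 + 1 + 2 + 2 + 2 + 2 + 2 + 2 + 2 + 2 = 18
h = 18

18


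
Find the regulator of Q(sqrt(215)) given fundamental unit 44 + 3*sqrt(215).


epsilon = 44 + 3*sqrt(215)
= 87.9886
R = ln(87.9886)
= 4.4772

4.4772


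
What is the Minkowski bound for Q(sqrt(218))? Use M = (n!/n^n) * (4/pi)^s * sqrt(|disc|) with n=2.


d = 218, d mod 4 = 2, so disc(K) = 4d = 872; |disc(K)| = 872
Real quadratic field, so n = 2, s = r2 = 0, r1 = 2
M = (n!/n^n) * (4/pi)^s * sqrt(|disc(K)|) = (2!/2^2) * (4/pi)^0 * sqrt(872)
= 0.5 * 1.000000 * 29.529646
= 14.7648

14.7648


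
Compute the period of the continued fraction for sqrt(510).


Run the CF algorithm for sqrt(510).
a_0 = floor(sqrt(510)) = 22; set m_0=0, q_0=1.
Recurrence: m' = q*a - m,  q' = (d - m'^2)/q,  a' = floor((a_0 + m')/q').
  step 1: m=22, q=26, a=1
  step 2: m=4, q=19, a=1
  step 3: m=15, q=15, a=2
  step 4: m=15, q=19, a=1
  step 5: m=4, q=26, a=1
  step 6: m=22, q=1, a=44
a_6 = 2*a_0 = 44, so the period closes here.
sqrt(510) = [22; 1, 1, 2, 1, 1, 44]
Period length = 6

6


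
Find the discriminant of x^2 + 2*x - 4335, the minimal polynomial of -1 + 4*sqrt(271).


The element -1 + 4*sqrt(271) has minimal polynomial:
x^2 + 2*x - 4335
Discriminant = (2)^2 - 4*(-4335)
= 4 + 17340
= 17344

17344


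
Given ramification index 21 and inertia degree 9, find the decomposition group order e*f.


|D_P| = e * f
= 21 * 9
= 189

189


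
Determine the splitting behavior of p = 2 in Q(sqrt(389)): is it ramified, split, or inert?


K = Q(sqrt(389)). Since d mod 4 = 1, disc(K) = 389.
Check p | disc: 389 mod 2 = 1.
p=2 does not divide disc (d is 1 mod 4). 2 splits iff d = 1 mod 8.
d mod 8 = 5, so (d/2) = -1.
(d/p) = -1, so p is inert: (p) stays prime with e=1, f=2, g=1.
Therefore p is inert.

inert


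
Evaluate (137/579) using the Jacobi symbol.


Compute (137/579) via quadratic reciprocity:
  reciprocity: (137/579) -> +(579/137)
  reduce: (31/137)
  reciprocity: (31/137) -> +(137/31)
  reduce: (13/31)
  reciprocity: (13/31) -> +(31/13)
  reduce: (5/13)
  reciprocity: (5/13) -> +(13/5)
  reduce: (3/5)
  reciprocity: (3/5) -> +(5/3)
  reduce: (2/3)
  pull out 2: (2/3) = -1  (since 3 mod 8 = 3)
  (1/3) = 1
Product of signs = -1

-1


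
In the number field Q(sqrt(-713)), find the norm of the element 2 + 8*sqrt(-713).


N(a + b*sqrt(d)) = a^2 - d*b^2
= (2)^2 - (-713)*(8)^2
= 4 + 45632
= 45636

45636


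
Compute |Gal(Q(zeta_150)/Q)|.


|Gal(Q(zeta_150)/Q)| = phi(150)
= 40

40


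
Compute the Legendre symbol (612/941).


p = 941 is prime, so compute (612/941) with the reciprocity algorithm (Jacobi-symbol steps: pull out 2s via (2/n), flip via reciprocity, reduce):
  pull out 2: (2/941) = -1  (since 941 mod 8 = 5)
  pull out 2: (2/941) = -1  (since 941 mod 8 = 5)
  reciprocity: (153/941) -> +(941/153)
  reduce: (23/153)
  reciprocity: (23/153) -> +(153/23)
  reduce: (15/23)
  reciprocity: (15/23) -> -(23/15)
  reduce: (8/15)
  pull out 2: (2/15) = +1  (since 15 mod 8 = 7)
  pull out 2: (2/15) = +1  (since 15 mod 8 = 7)
  pull out 2: (2/15) = +1  (since 15 mod 8 = 7)
  (1/15) = 1
Product of signs = -1
(612/941) = -1

-1


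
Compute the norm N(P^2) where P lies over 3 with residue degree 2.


N(P^a) = p^(a*f)
= 3^(2*2)
= 3^4
= 81

81


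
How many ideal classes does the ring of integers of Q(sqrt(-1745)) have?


K = Q(sqrt(-1745)). d mod 4 = 3, so D = disc(K) = 4d = -6980
h(K) equals the number of primitive reduced positive-definite forms (a, b, c) = a*x^2 + b*x*y + c*y^2 with b^2 - 4ac = D,
where reduced means |b| <= a <= c, with b >= 0 whenever |b| = a or a = c, and primitive means gcd(a, b, c) = 1.
Reduced forces 3a^2 <= |D| = 6980, so 1 <= a <= 48; b must have the parity of D, and c = (b^2 - D)/(4a) must be an integer >= a.
Enumerate a = 1..48, b in [-a, a]:
  a=1: (1, 0, 1745)  [1]
  a=2: (2, 2, 873)  [1]
  a=3: (3, -2, 582), (3, 2, 582)  [2]
  a=4: none
  a=5: (5, 0, 349)  [1]
  a=6: (6, -2, 291), (6, 2, 291)  [2]
  a=7..8: none
  a=9: (9, -2, 194), (9, 2, 194)  [2]
  a=10: (10, 10, 177)  [1]
  a=11: (11, -4, 159), (11, 4, 159)  [2]
  a=12: none
  a=13: (13, -12, 137), (13, 12, 137)  [2]
  a=14: none
  a=15: (15, -10, 118), (15, 10, 118)  [2]
  a=16..17: none
  a=18: (18, -2, 97), (18, 2, 97)  [2]
  a=19..21: none
  a=22: (22, -18, 83), (22, 18, 83)  [2]
  a=23: (23, -14, 78), (23, 14, 78)  [2]
  a=24..25: none
  a=26: (26, -14, 69), (26, 14, 69)  [2]
  a=27: (27, -16, 67), (27, 16, 67)  [2]
  a=28: none
  a=29: (29, -26, 66), (29, 26, 66)  [2]
  a=30: (30, -10, 59), (30, 10, 59)  [2]
  a=31..32: none
  a=33: (33, -26, 58), (33, -4, 53), (33, 4, 53), (33, 26, 58)  [4]
  a=34..38: none
  a=39: (39, -38, 54), (39, -14, 46), (39, 14, 46), (39, 38, 54)  [4]
  a=40: none
  a=41: (41, -20, 45), (41, 20, 45)  [2]
  a=42..48: none
Total reduced forms: 1 + 1 + 2 + 1 + 2 + 2 + 1 + 2 + 2 + 2 + 2 + 2 + 2 + 2 + 2 + 2 + 2 + 4 + 4 + 2 = 40
h = 40

40


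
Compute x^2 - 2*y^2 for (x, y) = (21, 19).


x^2 - d*y^2
= 21^2 - 2*19^2
= 441 - 722
= -281

-281


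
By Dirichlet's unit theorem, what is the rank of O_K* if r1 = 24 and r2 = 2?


By Dirichlet's unit theorem:
rank = r1 + r2 - 1
= 24 + 2 - 1
= 25

25


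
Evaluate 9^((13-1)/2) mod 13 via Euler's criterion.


p = 13 is prime and the exponent is (p-1)/2 = 6, so by Euler's criterion 9^6 = (9/13) = +1 or -1 mod 13.
Compute by square-and-multiply:
  6 = 4 + 2 (binary 110)
  Repeated squaring mod 13: 9^1 = 9, 9^2 = 3, 9^4 = 9
  9^6 = 9^4 * 9^2 = 9 * 3 mod 13
    9 * 3 = 27 = 1 mod 13
  9^6 = 1 mod 13
Result 1: 9 is a quadratic residue mod 13.
9^6 mod 13 = 1

1


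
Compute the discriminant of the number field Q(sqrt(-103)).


For K = Q(sqrt(d)) with d squarefree: disc(K) = d if d = 1 mod 4, and disc(K) = 4d if d = 2 or 3 mod 4.
Here d = -103, and d mod 4 = 1.
d = 1 mod 4 (O_K = Z[(1+sqrt(d))/2]), so disc(K) = d = -103

-103


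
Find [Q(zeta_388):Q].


The degree equals Euler's totient phi(388).
388 = 2^2 * 97
phi(388) = 192

192


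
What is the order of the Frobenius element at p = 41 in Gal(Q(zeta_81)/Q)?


The Frobenius at p in Gal(Q(zeta_n)/Q) = (Z/nZ)* is the class of p, so its order is ord_81(41), the smallest k >= 1 with 41^k = 1 mod 81.
n = 81 = 3^4, phi(81) = 54; the order divides phi(n).
Divisors of 54: 1, 2, 3, 6, 9, 18, 27, 54
Repeated squaring mod 81: 41^1 = 41, 41^2 = 61, 41^4 = 76, 41^8 = 25, 41^16 = 58, 41^32 = 43
Test divisors in increasing order:
  k=1: 41^1 = 41 mod 81
  k=2: 41^2 = 61 mod 81
  k=3: 41^3 = 61 * 41 = 71 mod 81
  k=6: 41^6 = 76 * 61 = 19 mod 81
  k=9: 41^9 = 25 * 41 = 53 mod 81
  k=18: 41^18 = 58 * 61 = 55 mod 81
  k=27: 41^27 = 58 * 25 * 61 * 41 = 80 mod 81
  k=54: 41^54 = 43 * 58 * 76 * 61 = 1 mod 81  <- first divisor giving 1
Order = 54

54


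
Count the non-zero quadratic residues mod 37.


For prime p, the number of non-zero quadratic residues is (p-1)/2.
= (37-1)/2
= 18

18


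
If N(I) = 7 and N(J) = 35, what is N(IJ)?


N(IJ) = N(I) * N(J)
= 7 * 35
= 245

245


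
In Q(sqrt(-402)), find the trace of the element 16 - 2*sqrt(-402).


Tr(a + b*sqrt(d)) = (a + b*sqrt(d)) + (a - b*sqrt(d)) = 2a
= 2 * (16)
= 32

32


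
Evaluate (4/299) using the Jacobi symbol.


Compute (4/299) via quadratic reciprocity:
  pull out 2: (2/299) = -1  (since 299 mod 8 = 3)
  pull out 2: (2/299) = -1  (since 299 mod 8 = 3)
  (1/299) = 1
Product of signs = 1

1


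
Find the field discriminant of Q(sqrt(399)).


For K = Q(sqrt(d)) with d squarefree: disc(K) = d if d = 1 mod 4, and disc(K) = 4d if d = 2 or 3 mod 4.
Here d = 399, and d mod 4 = 3.
d = 3 mod 4, not 1 (O_K = Z[sqrt(d)]), so disc(K) = 4d = 4 * (399) = 1596

1596


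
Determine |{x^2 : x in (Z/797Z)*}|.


For prime p, the number of non-zero quadratic residues is (p-1)/2.
= (797-1)/2
= 398

398


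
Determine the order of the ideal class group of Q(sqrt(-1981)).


K = Q(sqrt(-1981)). d mod 4 = 3, so D = disc(K) = 4d = -7924
h(K) equals the number of primitive reduced positive-definite forms (a, b, c) = a*x^2 + b*x*y + c*y^2 with b^2 - 4ac = D,
where reduced means |b| <= a <= c, with b >= 0 whenever |b| = a or a = c, and primitive means gcd(a, b, c) = 1.
Reduced forces 3a^2 <= |D| = 7924, so 1 <= a <= 51; b must have the parity of D, and c = (b^2 - D)/(4a) must be an integer >= a.
Enumerate a = 1..51, b in [-a, a]:
  a=1: (1, 0, 1981)  [1]
  a=2: (2, 2, 991)  [1]
  a=3..4: none
  a=5: (5, -4, 397), (5, 4, 397)  [2]
  a=6: none
  a=7: (7, 0, 283)  [1]
  a=8..9: none
  a=10: (10, -6, 199), (10, 6, 199)  [2]
  a=11..13: none
  a=14: (14, 14, 145)  [1]
  a=15..16: none
  a=17: (17, -10, 118), (17, 10, 118)  [2]
  a=18..24: none
  a=25: (25, -24, 85), (25, 24, 85)  [2]
  a=26..28: none
  a=29: (29, -14, 70), (29, 14, 70)  [2]
  a=30..33: none
  a=34: (34, -10, 59), (34, 10, 59)  [2]
  a=35: (35, -14, 58), (35, 14, 58)  [2]
  a=36..42: none
  a=43: (43, -26, 50), (43, 26, 50)  [2]
  a=44..51: none
Total reduced forms: 1 + 1 + 2 + 1 + 2 + 1 + 2 + 2 + 2 + 2 + 2 + 2 = 20
h = 20

20


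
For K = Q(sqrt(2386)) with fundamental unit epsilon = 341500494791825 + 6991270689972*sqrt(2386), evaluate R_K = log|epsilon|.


epsilon = 341500494791825 + 6991270689972*sqrt(2386)
= 6.8300e+14
R = ln(6.8300e+14)
= 34.1575

34.1575


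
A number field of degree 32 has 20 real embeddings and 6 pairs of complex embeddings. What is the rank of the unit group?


By Dirichlet's unit theorem:
rank = r1 + r2 - 1
= 20 + 6 - 1
= 25

25


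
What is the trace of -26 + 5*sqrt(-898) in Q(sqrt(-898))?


Tr(a + b*sqrt(d)) = (a + b*sqrt(d)) + (a - b*sqrt(d)) = 2a
= 2 * (-26)
= -52

-52


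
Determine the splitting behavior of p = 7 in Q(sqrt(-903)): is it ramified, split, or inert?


K = Q(sqrt(-903)). Since d mod 4 = 1, disc(K) = -903.
Check p | disc: -903 mod 7 = 0.
p divides disc, so p ramifies: (p) = P^2 with e=2, f=1, g=1.
Therefore p is ramified.

ramified


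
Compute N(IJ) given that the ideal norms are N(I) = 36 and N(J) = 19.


N(IJ) = N(I) * N(J)
= 36 * 19
= 684

684


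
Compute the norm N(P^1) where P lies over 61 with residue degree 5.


N(P^a) = p^(a*f)
= 61^(1*5)
= 61^5
= 844596301

844596301


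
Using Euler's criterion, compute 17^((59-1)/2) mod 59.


p = 59 is prime and the exponent is (p-1)/2 = 29, so by Euler's criterion 17^29 = (17/59) = +1 or -1 mod 59.
Compute by square-and-multiply:
  29 = 16 + 8 + 4 + 1 (binary 11101)
  Repeated squaring mod 59: 17^1 = 17, 17^2 = 53, 17^4 = 36, 17^8 = 57, 17^16 = 4
  17^29 = 17^16 * 17^8 * 17^4 * 17^1 = 4 * 57 * 36 * 17 mod 59
    4 * 57 = 228 = 51 mod 59
    51 * 36 = 1836 = 7 mod 59
    7 * 17 = 119 = 1 mod 59
  17^29 = 1 mod 59
Result 1: 17 is a quadratic residue mod 59.
17^29 mod 59 = 1

1


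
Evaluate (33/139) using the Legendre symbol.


p = 139 is prime, so compute (33/139) with the reciprocity algorithm (Jacobi-symbol steps: pull out 2s via (2/n), flip via reciprocity, reduce):
  reciprocity: (33/139) -> +(139/33)
  reduce: (7/33)
  reciprocity: (7/33) -> +(33/7)
  reduce: (5/7)
  reciprocity: (5/7) -> +(7/5)
  reduce: (2/5)
  pull out 2: (2/5) = -1  (since 5 mod 8 = 5)
  (1/5) = 1
Product of signs = -1
(33/139) = -1

-1


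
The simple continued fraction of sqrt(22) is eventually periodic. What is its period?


Run the CF algorithm for sqrt(22).
a_0 = floor(sqrt(22)) = 4; set m_0=0, q_0=1.
Recurrence: m' = q*a - m,  q' = (d - m'^2)/q,  a' = floor((a_0 + m')/q').
  step 1: m=4, q=6, a=1
  step 2: m=2, q=3, a=2
  step 3: m=4, q=2, a=4
  step 4: m=4, q=3, a=2
  step 5: m=2, q=6, a=1
  step 6: m=4, q=1, a=8
a_6 = 2*a_0 = 8, so the period closes here.
sqrt(22) = [4; 1, 2, 4, 2, 1, 8]
Period length = 6

6


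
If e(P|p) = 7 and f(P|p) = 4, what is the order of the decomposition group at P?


|D_P| = e * f
= 7 * 4
= 28

28


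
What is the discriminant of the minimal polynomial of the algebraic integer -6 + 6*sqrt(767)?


The element -6 + 6*sqrt(767) has minimal polynomial:
x^2 + 12*x - 27576
Discriminant = (12)^2 - 4*(-27576)
= 144 + 110304
= 110448

110448


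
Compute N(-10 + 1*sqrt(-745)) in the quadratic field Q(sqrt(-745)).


N(a + b*sqrt(d)) = a^2 - d*b^2
= (-10)^2 - (-745)*(1)^2
= 100 + 745
= 845

845


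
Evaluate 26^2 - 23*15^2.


x^2 - d*y^2
= 26^2 - 23*15^2
= 676 - 5175
= -4499

-4499


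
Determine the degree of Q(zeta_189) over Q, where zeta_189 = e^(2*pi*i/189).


The degree equals Euler's totient phi(189).
189 = 3^3 * 7
phi(189) = 108

108


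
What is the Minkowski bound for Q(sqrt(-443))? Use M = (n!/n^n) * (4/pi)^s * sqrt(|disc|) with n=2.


d = -443, d mod 4 = 1, so disc(K) = d = -443; |disc(K)| = 443
Imaginary quadratic field, so n = 2, s = r2 = 1, r1 = 0
M = (n!/n^n) * (4/pi)^s * sqrt(|disc(K)|) = (2!/2^2) * (4/pi)^1 * sqrt(443)
= 0.5 * 1.273240 * 21.047565
= 13.3993

13.3993


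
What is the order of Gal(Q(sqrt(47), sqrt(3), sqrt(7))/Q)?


The 3 square roots of distinct primes are multiplicatively independent over Q,
so [K:Q] = 2^3 and Gal(K/Q) is isomorphic to (Z/2Z)^3.
|Gal| = 2^3 = 8

8


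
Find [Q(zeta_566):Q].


The degree equals Euler's totient phi(566).
566 = 2 * 283
phi(566) = 282

282


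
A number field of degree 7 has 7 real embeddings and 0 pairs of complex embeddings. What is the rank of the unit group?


By Dirichlet's unit theorem:
rank = r1 + r2 - 1
= 7 + 0 - 1
= 6

6


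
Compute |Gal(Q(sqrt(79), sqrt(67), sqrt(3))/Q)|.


The 3 square roots of distinct primes are multiplicatively independent over Q,
so [K:Q] = 2^3 and Gal(K/Q) is isomorphic to (Z/2Z)^3.
|Gal| = 2^3 = 8

8


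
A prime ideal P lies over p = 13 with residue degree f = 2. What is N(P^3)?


N(P^a) = p^(a*f)
= 13^(3*2)
= 13^6
= 4826809

4826809


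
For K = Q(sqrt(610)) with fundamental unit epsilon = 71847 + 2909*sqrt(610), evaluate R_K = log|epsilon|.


epsilon = 71847 + 2909*sqrt(610)
= 143694.0000
R = ln(143694.0000)
= 11.8754

11.8754


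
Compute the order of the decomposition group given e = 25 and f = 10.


|D_P| = e * f
= 25 * 10
= 250

250


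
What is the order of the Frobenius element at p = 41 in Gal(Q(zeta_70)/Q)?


The Frobenius at p in Gal(Q(zeta_n)/Q) = (Z/nZ)* is the class of p, so its order is ord_70(41), the smallest k >= 1 with 41^k = 1 mod 70.
n = 70 = 2 * 5 * 7, phi(70) = 24; the order divides phi(n).
Divisors of 24: 1, 2, 3, 4, 6, 8, 12, 24
Repeated squaring mod 70: 41^1 = 41, 41^2 = 1, 41^4 = 1, 41^8 = 1, 41^16 = 1
Test divisors in increasing order:
  k=1: 41^1 = 41 mod 70
  k=2: 41^2 = 1 mod 70  <- first divisor giving 1
Order = 2

2


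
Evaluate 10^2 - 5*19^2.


x^2 - d*y^2
= 10^2 - 5*19^2
= 100 - 1805
= -1705

-1705


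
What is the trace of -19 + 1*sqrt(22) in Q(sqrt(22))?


Tr(a + b*sqrt(d)) = (a + b*sqrt(d)) + (a - b*sqrt(d)) = 2a
= 2 * (-19)
= -38

-38


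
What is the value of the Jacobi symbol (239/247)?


Compute (239/247) via quadratic reciprocity:
  reciprocity: (239/247) -> -(247/239)
  reduce: (8/239)
  pull out 2: (2/239) = +1  (since 239 mod 8 = 7)
  pull out 2: (2/239) = +1  (since 239 mod 8 = 7)
  pull out 2: (2/239) = +1  (since 239 mod 8 = 7)
  (1/239) = 1
Product of signs = -1

-1


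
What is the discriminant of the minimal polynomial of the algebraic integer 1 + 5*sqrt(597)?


The element 1 + 5*sqrt(597) has minimal polynomial:
x^2 - 2*x - 14924
Discriminant = (-2)^2 - 4*(-14924)
= 4 + 59696
= 59700

59700


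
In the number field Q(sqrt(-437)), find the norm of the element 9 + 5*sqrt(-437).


N(a + b*sqrt(d)) = a^2 - d*b^2
= (9)^2 - (-437)*(5)^2
= 81 + 10925
= 11006

11006


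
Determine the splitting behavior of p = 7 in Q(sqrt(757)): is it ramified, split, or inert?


K = Q(sqrt(757)). Since d mod 4 = 1, disc(K) = 757.
Check p | disc: 757 mod 7 = 1.
p does not divide disc. Compute Legendre symbol (d/p):
1^((7-1)/2) mod 7 = 1
(d/p) = 1, so p splits: (p) = P*P' with e=1, f=1, g=2.
Therefore p is split.

split


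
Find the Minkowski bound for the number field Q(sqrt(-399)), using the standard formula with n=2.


d = -399, d mod 4 = 1, so disc(K) = d = -399; |disc(K)| = 399
Imaginary quadratic field, so n = 2, s = r2 = 1, r1 = 0
M = (n!/n^n) * (4/pi)^s * sqrt(|disc(K)|) = (2!/2^2) * (4/pi)^1 * sqrt(399)
= 0.5 * 1.273240 * 19.974984
= 12.7165

12.7165


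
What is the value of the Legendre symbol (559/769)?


p = 769 is prime, so compute (559/769) with the reciprocity algorithm (Jacobi-symbol steps: pull out 2s via (2/n), flip via reciprocity, reduce):
  reciprocity: (559/769) -> +(769/559)
  reduce: (210/559)
  pull out 2: (2/559) = +1  (since 559 mod 8 = 7)
  reciprocity: (105/559) -> +(559/105)
  reduce: (34/105)
  pull out 2: (2/105) = +1  (since 105 mod 8 = 1)
  reciprocity: (17/105) -> +(105/17)
  reduce: (3/17)
  reciprocity: (3/17) -> +(17/3)
  reduce: (2/3)
  pull out 2: (2/3) = -1  (since 3 mod 8 = 3)
  (1/3) = 1
Product of signs = -1
(559/769) = -1

-1


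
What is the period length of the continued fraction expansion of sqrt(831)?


Run the CF algorithm for sqrt(831).
a_0 = floor(sqrt(831)) = 28; set m_0=0, q_0=1.
Recurrence: m' = q*a - m,  q' = (d - m'^2)/q,  a' = floor((a_0 + m')/q').
  step 1: m=28, q=47, a=1
  step 2: m=19, q=10, a=4
  step 3: m=21, q=39, a=1
  step 4: m=18, q=13, a=3
  step 5: m=21, q=30, a=1
  step 6: m=9, q=25, a=1
  step 7: m=16, q=23, a=1
  step 8: m=7, q=34, a=1
  step 9: m=27, q=3, a=18
  step 10: m=27, q=34, a=1
  step 11: m=7, q=23, a=1
  step 12: m=16, q=25, a=1
  step 13: m=9, q=30, a=1
  step 14: m=21, q=13, a=3
  step 15: m=18, q=39, a=1
  step 16: m=21, q=10, a=4
  step 17: m=19, q=47, a=1
  step 18: m=28, q=1, a=56
a_18 = 2*a_0 = 56, so the period closes here.
sqrt(831) = [28; 1, 4, 1, 3, 1, 1, 1, 1, 18, 1, 1, 1, 1, 3, 1, 4, 1, 56]
Period length = 18

18


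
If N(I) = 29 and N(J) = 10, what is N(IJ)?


N(IJ) = N(I) * N(J)
= 29 * 10
= 290

290


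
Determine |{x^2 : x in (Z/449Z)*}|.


For prime p, the number of non-zero quadratic residues is (p-1)/2.
= (449-1)/2
= 224

224


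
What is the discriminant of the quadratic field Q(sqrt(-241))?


For K = Q(sqrt(d)) with d squarefree: disc(K) = d if d = 1 mod 4, and disc(K) = 4d if d = 2 or 3 mod 4.
Here d = -241, and d mod 4 = 3.
d = 3 mod 4, not 1 (O_K = Z[sqrt(d)]), so disc(K) = 4d = 4 * (-241) = -964

-964


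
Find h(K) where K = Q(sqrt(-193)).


K = Q(sqrt(-193)). d mod 4 = 3, so D = disc(K) = 4d = -772
h(K) equals the number of primitive reduced positive-definite forms (a, b, c) = a*x^2 + b*x*y + c*y^2 with b^2 - 4ac = D,
where reduced means |b| <= a <= c, with b >= 0 whenever |b| = a or a = c, and primitive means gcd(a, b, c) = 1.
Reduced forces 3a^2 <= |D| = 772, so 1 <= a <= 16; b must have the parity of D, and c = (b^2 - D)/(4a) must be an integer >= a.
Enumerate a = 1..16, b in [-a, a]:
  a=1: (1, 0, 193)  [1]
  a=2: (2, 2, 97)  [1]
  a=3..10: none
  a=11: (11, -8, 19), (11, 8, 19)  [2]
  a=12..16: none
Total reduced forms: 1 + 1 + 2 = 4
h = 4

4


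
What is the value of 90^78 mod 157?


p = 157 is prime and the exponent is (p-1)/2 = 78, so by Euler's criterion 90^78 = (90/157) = +1 or -1 mod 157.
Compute by square-and-multiply:
  78 = 64 + 8 + 4 + 2 (binary 1001110)
  Repeated squaring mod 157: 90^1 = 90, 90^2 = 93, 90^4 = 14, 90^8 = 39, 90^16 = 108, 90^32 = 46, 90^64 = 75
  90^78 = 90^64 * 90^8 * 90^4 * 90^2 = 75 * 39 * 14 * 93 mod 157
    75 * 39 = 2925 = 99 mod 157
    99 * 14 = 1386 = 130 mod 157
    130 * 93 = 12090 = 1 mod 157
  90^78 = 1 mod 157
Result 1: 90 is a quadratic residue mod 157.
90^78 mod 157 = 1

1


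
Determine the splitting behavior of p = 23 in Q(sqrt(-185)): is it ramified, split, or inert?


K = Q(sqrt(-185)). Since d mod 4 = 3, disc(K) = -740.
Check p | disc: -740 mod 23 = 19.
p does not divide disc. Compute Legendre symbol (d/p):
22^((23-1)/2) mod 23 = -1
(d/p) = -1, so p is inert: (p) stays prime with e=1, f=2, g=1.
Therefore p is inert.

inert


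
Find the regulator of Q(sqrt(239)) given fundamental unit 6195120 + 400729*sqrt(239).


epsilon = 6195120 + 400729*sqrt(239)
= 1.2390e+07
R = ln(1.2390e+07)
= 16.3324

16.3324


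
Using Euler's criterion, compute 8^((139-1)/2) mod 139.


p = 139 is prime and the exponent is (p-1)/2 = 69, so by Euler's criterion 8^69 = (8/139) = +1 or -1 mod 139.
Compute by square-and-multiply:
  69 = 64 + 4 + 1 (binary 1000101)
  Repeated squaring mod 139: 8^1 = 8, 8^2 = 64, 8^4 = 65, 8^8 = 55, 8^16 = 106, 8^32 = 116, 8^64 = 112
  8^69 = 8^64 * 8^4 * 8^1 = 112 * 65 * 8 mod 139
    112 * 65 = 7280 = 52 mod 139
    52 * 8 = 416 = 138 mod 139
  8^69 = 138 mod 139
Result 138 = p - 1 = -1 mod 139: 8 is a quadratic non-residue mod 139. As a residue in [0, p-1] the value is 138.
8^69 mod 139 = 138

138


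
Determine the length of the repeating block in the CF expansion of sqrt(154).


Run the CF algorithm for sqrt(154).
a_0 = floor(sqrt(154)) = 12; set m_0=0, q_0=1.
Recurrence: m' = q*a - m,  q' = (d - m'^2)/q,  a' = floor((a_0 + m')/q').
  step 1: m=12, q=10, a=2
  step 2: m=8, q=9, a=2
  step 3: m=10, q=6, a=3
  step 4: m=8, q=15, a=1
  step 5: m=7, q=7, a=2
  step 6: m=7, q=15, a=1
  step 7: m=8, q=6, a=3
  step 8: m=10, q=9, a=2
  step 9: m=8, q=10, a=2
  step 10: m=12, q=1, a=24
a_10 = 2*a_0 = 24, so the period closes here.
sqrt(154) = [12; 2, 2, 3, 1, 2, 1, 3, 2, 2, 24]
Period length = 10

10


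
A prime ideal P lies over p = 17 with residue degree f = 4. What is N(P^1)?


N(P^a) = p^(a*f)
= 17^(1*4)
= 17^4
= 83521

83521


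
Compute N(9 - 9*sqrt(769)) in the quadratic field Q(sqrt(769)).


N(a + b*sqrt(d)) = a^2 - d*b^2
= (9)^2 - (769)*(-9)^2
= 81 - 62289
= -62208

-62208


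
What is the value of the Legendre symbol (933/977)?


p = 977 is prime, so compute (933/977) with the reciprocity algorithm (Jacobi-symbol steps: pull out 2s via (2/n), flip via reciprocity, reduce):
  reciprocity: (933/977) -> +(977/933)
  reduce: (44/933)
  pull out 2: (2/933) = -1  (since 933 mod 8 = 5)
  pull out 2: (2/933) = -1  (since 933 mod 8 = 5)
  reciprocity: (11/933) -> +(933/11)
  reduce: (9/11)
  reciprocity: (9/11) -> +(11/9)
  reduce: (2/9)
  pull out 2: (2/9) = +1  (since 9 mod 8 = 1)
  (1/9) = 1
Product of signs = 1
(933/977) = 1

1


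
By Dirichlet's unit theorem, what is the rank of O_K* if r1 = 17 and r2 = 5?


By Dirichlet's unit theorem:
rank = r1 + r2 - 1
= 17 + 5 - 1
= 21

21


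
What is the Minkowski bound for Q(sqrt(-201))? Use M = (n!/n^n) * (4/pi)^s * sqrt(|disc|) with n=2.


d = -201, d mod 4 = 3, so disc(K) = 4d = -804; |disc(K)| = 804
Imaginary quadratic field, so n = 2, s = r2 = 1, r1 = 0
M = (n!/n^n) * (4/pi)^s * sqrt(|disc(K)|) = (2!/2^2) * (4/pi)^1 * sqrt(804)
= 0.5 * 1.273240 * 28.354894
= 18.0513

18.0513


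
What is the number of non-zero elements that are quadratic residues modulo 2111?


For prime p, the number of non-zero quadratic residues is (p-1)/2.
= (2111-1)/2
= 1055

1055


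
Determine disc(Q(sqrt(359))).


For K = Q(sqrt(d)) with d squarefree: disc(K) = d if d = 1 mod 4, and disc(K) = 4d if d = 2 or 3 mod 4.
Here d = 359, and d mod 4 = 3.
d = 3 mod 4, not 1 (O_K = Z[sqrt(d)]), so disc(K) = 4d = 4 * (359) = 1436

1436


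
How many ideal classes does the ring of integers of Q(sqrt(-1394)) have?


K = Q(sqrt(-1394)). d mod 4 = 2, so D = disc(K) = 4d = -5576
h(K) equals the number of primitive reduced positive-definite forms (a, b, c) = a*x^2 + b*x*y + c*y^2 with b^2 - 4ac = D,
where reduced means |b| <= a <= c, with b >= 0 whenever |b| = a or a = c, and primitive means gcd(a, b, c) = 1.
Reduced forces 3a^2 <= |D| = 5576, so 1 <= a <= 43; b must have the parity of D, and c = (b^2 - D)/(4a) must be an integer >= a.
Enumerate a = 1..43, b in [-a, a]:
  a=1: (1, 0, 1394)  [1]
  a=2: (2, 0, 697)  [1]
  a=3: (3, -2, 465), (3, 2, 465)  [2]
  a=4: none
  a=5: (5, -2, 279), (5, 2, 279)  [2]
  a=6: (6, -4, 233), (6, 4, 233)  [2]
  a=7..8: none
  a=9: (9, -2, 155), (9, 2, 155)  [2]
  a=10: (10, -8, 141), (10, 8, 141)  [2]
  a=11: (11, -10, 129), (11, 10, 129)  [2]
  a=12: none
  a=13: (13, -12, 110), (13, 12, 110)  [2]
  a=14: none
  a=15: (15, -8, 94), (15, -2, 93), (15, 2, 93), (15, 8, 94)  [4]
  a=16: none
  a=17: (17, 0, 82)  [1]
  a=18: (18, -16, 81), (18, 16, 81)  [2]
  a=19..21: none
  a=22: (22, -12, 65), (22, 12, 65)  [2]
  a=23: (23, -6, 61), (23, 6, 61)  [2]
  a=24: none
  a=25: (25, -18, 59), (25, 18, 59)  [2]
  a=26: (26, -12, 55), (26, 12, 55)  [2]
  a=27: (27, -16, 54), (27, 16, 54)  [2]
  a=28..29: none
  a=30: (30, -28, 53), (30, -8, 47), (30, 8, 47), (30, 28, 53)  [4]
  a=31: (31, -2, 45), (31, 2, 45)  [2]
  a=32: none
  a=33: (33, -32, 50), (33, -10, 43), (33, 10, 43), (33, 32, 50)  [4]
  a=34: (34, 0, 41)  [1]
  a=35..36: none
  a=37: (37, -14, 39), (37, 14, 39)  [2]
  a=38: none
  a=39: (39, -38, 45), (39, 38, 45)  [2]
  a=40..43: none
Total reduced forms: 1 + 1 + 2 + 2 + 2 + 2 + 2 + 2 + 2 + 4 + 1 + 2 + 2 + 2 + 2 + 2 + 2 + 4 + 2 + 4 + 1 + 2 + 2 = 48
h = 48

48


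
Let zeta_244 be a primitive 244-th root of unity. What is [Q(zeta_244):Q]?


The degree equals Euler's totient phi(244).
244 = 2^2 * 61
phi(244) = 120

120


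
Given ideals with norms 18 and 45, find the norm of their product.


N(IJ) = N(I) * N(J)
= 18 * 45
= 810

810


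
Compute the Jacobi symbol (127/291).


Compute (127/291) via quadratic reciprocity:
  reciprocity: (127/291) -> -(291/127)
  reduce: (37/127)
  reciprocity: (37/127) -> +(127/37)
  reduce: (16/37)
  pull out 2: (2/37) = -1  (since 37 mod 8 = 5)
  pull out 2: (2/37) = -1  (since 37 mod 8 = 5)
  pull out 2: (2/37) = -1  (since 37 mod 8 = 5)
  pull out 2: (2/37) = -1  (since 37 mod 8 = 5)
  (1/37) = 1
Product of signs = -1

-1


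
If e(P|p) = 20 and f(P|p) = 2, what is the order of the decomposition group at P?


|D_P| = e * f
= 20 * 2
= 40

40


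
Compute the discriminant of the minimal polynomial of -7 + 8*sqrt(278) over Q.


The element -7 + 8*sqrt(278) has minimal polynomial:
x^2 + 14*x - 17743
Discriminant = (14)^2 - 4*(-17743)
= 196 + 70972
= 71168

71168


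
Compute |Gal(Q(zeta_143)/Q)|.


|Gal(Q(zeta_143)/Q)| = phi(143)
= 120

120


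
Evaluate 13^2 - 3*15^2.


x^2 - d*y^2
= 13^2 - 3*15^2
= 169 - 675
= -506

-506


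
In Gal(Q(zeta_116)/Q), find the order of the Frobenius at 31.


The Frobenius at p in Gal(Q(zeta_n)/Q) = (Z/nZ)* is the class of p, so its order is ord_116(31), the smallest k >= 1 with 31^k = 1 mod 116.
n = 116 = 2^2 * 29, phi(116) = 56; the order divides phi(n).
Divisors of 56: 1, 2, 4, 7, 8, 14, 28, 56
Repeated squaring mod 116: 31^1 = 31, 31^2 = 33, 31^4 = 45, 31^8 = 53, 31^16 = 25, 31^32 = 45
Test divisors in increasing order:
  k=1: 31^1 = 31 mod 116
  k=2: 31^2 = 33 mod 116
  k=4: 31^4 = 45 mod 116
  k=7: 31^7 = 45 * 33 * 31 = 99 mod 116
  k=8: 31^8 = 53 mod 116
  k=14: 31^14 = 53 * 45 * 33 = 57 mod 116
  k=28: 31^28 = 25 * 53 * 45 = 1 mod 116  <- first divisor giving 1
Order = 28

28


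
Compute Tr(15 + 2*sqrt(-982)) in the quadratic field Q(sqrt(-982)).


Tr(a + b*sqrt(d)) = (a + b*sqrt(d)) + (a - b*sqrt(d)) = 2a
= 2 * (15)
= 30

30


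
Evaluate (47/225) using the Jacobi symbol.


Compute (47/225) via quadratic reciprocity:
  reciprocity: (47/225) -> +(225/47)
  reduce: (37/47)
  reciprocity: (37/47) -> +(47/37)
  reduce: (10/37)
  pull out 2: (2/37) = -1  (since 37 mod 8 = 5)
  reciprocity: (5/37) -> +(37/5)
  reduce: (2/5)
  pull out 2: (2/5) = -1  (since 5 mod 8 = 5)
  (1/5) = 1
Product of signs = 1

1


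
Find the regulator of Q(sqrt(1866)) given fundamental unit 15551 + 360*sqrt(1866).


epsilon = 15551 + 360*sqrt(1866)
= 31102.0000
R = ln(31102.0000)
= 10.3450

10.3450


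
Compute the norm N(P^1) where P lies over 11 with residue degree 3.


N(P^a) = p^(a*f)
= 11^(1*3)
= 11^3
= 1331

1331


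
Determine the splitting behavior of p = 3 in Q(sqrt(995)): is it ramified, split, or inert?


K = Q(sqrt(995)). Since d mod 4 = 3, disc(K) = 3980.
Check p | disc: 3980 mod 3 = 2.
p does not divide disc. Compute Legendre symbol (d/p):
2^((3-1)/2) mod 3 = -1
(d/p) = -1, so p is inert: (p) stays prime with e=1, f=2, g=1.
Therefore p is inert.

inert


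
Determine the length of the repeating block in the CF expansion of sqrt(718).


Run the CF algorithm for sqrt(718).
a_0 = floor(sqrt(718)) = 26; set m_0=0, q_0=1.
Recurrence: m' = q*a - m,  q' = (d - m'^2)/q,  a' = floor((a_0 + m')/q').
  step 1: m=26, q=42, a=1
  step 2: m=16, q=11, a=3
  step 3: m=17, q=39, a=1
  step 4: m=22, q=6, a=8
  step 5: m=26, q=7, a=7
  step 6: m=23, q=27, a=1
  step 7: m=4, q=26, a=1
  step 8: m=22, q=9, a=5
  step 9: m=23, q=21, a=2
  step 10: m=19, q=17, a=2
  step 11: m=15, q=29, a=1
  step 12: m=14, q=18, a=2
  step 13: m=22, q=13, a=3
  step 14: m=17, q=33, a=1
  step 15: m=16, q=14, a=3
  step 16: m=26, q=3, a=17
  step 17: m=25, q=31, a=1
  step 18: m=6, q=22, a=1
  step 19: m=16, q=21, a=2
  step 20: m=26, q=2, a=26
  step 21: m=26, q=21, a=2
  step 22: m=16, q=22, a=1
  step 23: m=6, q=31, a=1
  step 24: m=25, q=3, a=17
  step 25: m=26, q=14, a=3
  step 26: m=16, q=33, a=1
  step 27: m=17, q=13, a=3
  step 28: m=22, q=18, a=2
  step 29: m=14, q=29, a=1
  step 30: m=15, q=17, a=2
  step 31: m=19, q=21, a=2
  step 32: m=23, q=9, a=5
  step 33: m=22, q=26, a=1
  step 34: m=4, q=27, a=1
  step 35: m=23, q=7, a=7
  step 36: m=26, q=6, a=8
  step 37: m=22, q=39, a=1
  step 38: m=17, q=11, a=3
  step 39: m=16, q=42, a=1
  step 40: m=26, q=1, a=52
a_40 = 2*a_0 = 52, so the period closes here.
sqrt(718) = [26; 1, 3, 1, 8, 7, 1, 1, 5, 2, 2, 1, 2, 3, 1, 3, 17, 1, 1, 2, 26, 2, 1, 1, 17, 3, 1, 3, 2, 1, 2, 2, 5, 1, 1, 7, 8, 1, 3, 1, 52]
Period length = 40

40


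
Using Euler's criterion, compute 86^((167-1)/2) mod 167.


p = 167 is prime and the exponent is (p-1)/2 = 83, so by Euler's criterion 86^83 = (86/167) = +1 or -1 mod 167.
Compute by square-and-multiply:
  83 = 64 + 16 + 2 + 1 (binary 1010011)
  Repeated squaring mod 167: 86^1 = 86, 86^2 = 48, 86^4 = 133, 86^8 = 154, 86^16 = 2, 86^32 = 4, 86^64 = 16
  86^83 = 86^64 * 86^16 * 86^2 * 86^1 = 16 * 2 * 48 * 86 mod 167
    16 * 2 = 32 = 32 mod 167
    32 * 48 = 1536 = 33 mod 167
    33 * 86 = 2838 = 166 mod 167
  86^83 = 166 mod 167
Result 166 = p - 1 = -1 mod 167: 86 is a quadratic non-residue mod 167. As a residue in [0, p-1] the value is 166.
86^83 mod 167 = 166

166


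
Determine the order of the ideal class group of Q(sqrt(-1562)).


K = Q(sqrt(-1562)). d mod 4 = 2, so D = disc(K) = 4d = -6248
h(K) equals the number of primitive reduced positive-definite forms (a, b, c) = a*x^2 + b*x*y + c*y^2 with b^2 - 4ac = D,
where reduced means |b| <= a <= c, with b >= 0 whenever |b| = a or a = c, and primitive means gcd(a, b, c) = 1.
Reduced forces 3a^2 <= |D| = 6248, so 1 <= a <= 45; b must have the parity of D, and c = (b^2 - D)/(4a) must be an integer >= a.
Enumerate a = 1..45, b in [-a, a]:
  a=1: (1, 0, 1562)  [1]
  a=2: (2, 0, 781)  [1]
  a=3: (3, -2, 521), (3, 2, 521)  [2]
  a=4..5: none
  a=6: (6, -4, 261), (6, 4, 261)  [2]
  a=7..8: none
  a=9: (9, -4, 174), (9, 4, 174)  [2]
  a=10: none
  a=11: (11, 0, 142)  [1]
  a=12..16: none
  a=17: (17, -12, 94), (17, 12, 94)  [2]
  a=18: (18, -4, 87), (18, 4, 87)  [2]
  a=19..21: none
  a=22: (22, 0, 71)  [1]
  a=23: (23, -10, 69), (23, 10, 69)  [2]
  a=24..26: none
  a=27: (27, -4, 58), (27, 4, 58)  [2]
  a=28: none
  a=29: (29, -4, 54), (29, 4, 54)  [2]
  a=30: none
  a=31: (31, -18, 53), (31, 18, 53)  [2]
  a=32: none
  a=33: (33, -22, 51), (33, 22, 51)  [2]
  a=34: (34, -12, 47), (34, 12, 47)  [2]
  a=35..40: none
  a=41: (41, -36, 46), (41, 36, 46)  [2]
  a=42..45: none
Total reduced forms: 1 + 1 + 2 + 2 + 2 + 1 + 2 + 2 + 1 + 2 + 2 + 2 + 2 + 2 + 2 + 2 = 28
h = 28

28


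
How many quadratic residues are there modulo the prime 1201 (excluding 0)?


For prime p, the number of non-zero quadratic residues is (p-1)/2.
= (1201-1)/2
= 600

600


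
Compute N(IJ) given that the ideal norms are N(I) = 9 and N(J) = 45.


N(IJ) = N(I) * N(J)
= 9 * 45
= 405

405


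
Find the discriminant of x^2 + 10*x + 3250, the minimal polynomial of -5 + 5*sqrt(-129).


The element -5 + 5*sqrt(-129) has minimal polynomial:
x^2 + 10*x + 3250
Discriminant = (10)^2 - 4*(3250)
= 100 - 13000
= -12900

-12900


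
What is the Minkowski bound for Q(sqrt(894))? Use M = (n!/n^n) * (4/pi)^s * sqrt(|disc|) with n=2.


d = 894, d mod 4 = 2, so disc(K) = 4d = 3576; |disc(K)| = 3576
Real quadratic field, so n = 2, s = r2 = 0, r1 = 2
M = (n!/n^n) * (4/pi)^s * sqrt(|disc(K)|) = (2!/2^2) * (4/pi)^0 * sqrt(3576)
= 0.5 * 1.000000 * 59.799666
= 29.8998

29.8998


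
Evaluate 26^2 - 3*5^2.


x^2 - d*y^2
= 26^2 - 3*5^2
= 676 - 75
= 601

601


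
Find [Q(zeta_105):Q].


The degree equals Euler's totient phi(105).
105 = 3 * 5 * 7
phi(105) = 48

48


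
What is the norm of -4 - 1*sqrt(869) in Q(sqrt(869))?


N(a + b*sqrt(d)) = a^2 - d*b^2
= (-4)^2 - (869)*(-1)^2
= 16 - 869
= -853

-853


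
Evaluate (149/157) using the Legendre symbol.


p = 157 is prime, so compute (149/157) with the reciprocity algorithm (Jacobi-symbol steps: pull out 2s via (2/n), flip via reciprocity, reduce):
  reciprocity: (149/157) -> +(157/149)
  reduce: (8/149)
  pull out 2: (2/149) = -1  (since 149 mod 8 = 5)
  pull out 2: (2/149) = -1  (since 149 mod 8 = 5)
  pull out 2: (2/149) = -1  (since 149 mod 8 = 5)
  (1/149) = 1
Product of signs = -1
(149/157) = -1

-1


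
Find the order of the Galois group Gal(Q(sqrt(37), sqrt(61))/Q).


The 2 square roots of distinct primes are multiplicatively independent over Q,
so [K:Q] = 2^2 and Gal(K/Q) is isomorphic to (Z/2Z)^2.
|Gal| = 2^2 = 4

4


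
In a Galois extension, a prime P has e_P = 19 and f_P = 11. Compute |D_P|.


|D_P| = e * f
= 19 * 11
= 209

209


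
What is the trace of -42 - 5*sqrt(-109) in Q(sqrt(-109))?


Tr(a + b*sqrt(d)) = (a + b*sqrt(d)) + (a - b*sqrt(d)) = 2a
= 2 * (-42)
= -84

-84


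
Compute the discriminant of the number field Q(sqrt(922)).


For K = Q(sqrt(d)) with d squarefree: disc(K) = d if d = 1 mod 4, and disc(K) = 4d if d = 2 or 3 mod 4.
Here d = 922, and d mod 4 = 2.
d = 2 mod 4, not 1 (O_K = Z[sqrt(d)]), so disc(K) = 4d = 4 * (922) = 3688

3688


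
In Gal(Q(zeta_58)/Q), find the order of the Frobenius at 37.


The Frobenius at p in Gal(Q(zeta_n)/Q) = (Z/nZ)* is the class of p, so its order is ord_58(37), the smallest k >= 1 with 37^k = 1 mod 58.
n = 58 = 2 * 29, phi(58) = 28; the order divides phi(n).
Divisors of 28: 1, 2, 4, 7, 14, 28
Repeated squaring mod 58: 37^1 = 37, 37^2 = 35, 37^4 = 7, 37^8 = 49, 37^16 = 23
Test divisors in increasing order:
  k=1: 37^1 = 37 mod 58
  k=2: 37^2 = 35 mod 58
  k=4: 37^4 = 7 mod 58
  k=7: 37^7 = 7 * 35 * 37 = 17 mod 58
  k=14: 37^14 = 49 * 7 * 35 = 57 mod 58
  k=28: 37^28 = 23 * 49 * 7 = 1 mod 58  <- first divisor giving 1
Order = 28

28
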